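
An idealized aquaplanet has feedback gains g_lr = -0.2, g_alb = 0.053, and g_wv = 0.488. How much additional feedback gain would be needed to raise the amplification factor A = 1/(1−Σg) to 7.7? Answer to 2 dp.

Current total gain = 0.341.
Target gain for A = 7.7: g* = 1 − 1/7.7 = 0.8701.
Additional gain needed = 0.8701 − 0.341 = 0.53.

0.53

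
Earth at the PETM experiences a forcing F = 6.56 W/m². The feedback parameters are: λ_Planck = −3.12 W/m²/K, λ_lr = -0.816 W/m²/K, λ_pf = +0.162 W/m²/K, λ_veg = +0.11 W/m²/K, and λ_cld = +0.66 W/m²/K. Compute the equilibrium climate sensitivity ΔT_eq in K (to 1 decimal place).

2.2 K

Net feedback parameter λ = (−3.12) + (-0.816) + (+0.162) + (+0.11) + (+0.66) = -3.004 W/m²/K.
ΔT = −F/λ = −6.56/(-3.004) = 2.2 K.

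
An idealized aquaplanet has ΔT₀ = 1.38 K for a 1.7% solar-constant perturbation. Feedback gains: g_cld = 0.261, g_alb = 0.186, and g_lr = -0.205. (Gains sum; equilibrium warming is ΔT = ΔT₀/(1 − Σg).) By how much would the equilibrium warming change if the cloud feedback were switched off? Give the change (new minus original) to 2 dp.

-0.47 K

Original: g = 0.242, ΔT = 1.38/(1−0.242) = 1.8206 K.
Without cloud: g' = -0.019, ΔT' = 1.38/(1+0.019) = 1.3543 K.
Change = 1.3543 − 1.8206 = -0.47 K.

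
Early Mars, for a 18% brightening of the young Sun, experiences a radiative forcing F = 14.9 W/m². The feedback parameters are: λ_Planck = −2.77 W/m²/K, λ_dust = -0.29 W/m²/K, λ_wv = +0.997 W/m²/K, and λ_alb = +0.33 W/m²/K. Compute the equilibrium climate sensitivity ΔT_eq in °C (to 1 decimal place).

8.6 °C

Net feedback parameter λ = (−2.77) + (-0.29) + (+0.997) + (+0.33) = -1.733 W/m²/K.
ΔT = −F/λ = −14.9/(-1.733) = 8.6 °C.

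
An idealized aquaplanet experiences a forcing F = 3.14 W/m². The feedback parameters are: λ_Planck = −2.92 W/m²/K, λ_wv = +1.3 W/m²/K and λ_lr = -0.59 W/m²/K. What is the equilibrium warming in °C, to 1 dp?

1.4 °C

Net feedback parameter λ = (−2.92) + (+1.3) + (-0.59) = -2.21 W/m²/K.
ΔT = −F/λ = −3.14/(-2.21) = 1.4 °C.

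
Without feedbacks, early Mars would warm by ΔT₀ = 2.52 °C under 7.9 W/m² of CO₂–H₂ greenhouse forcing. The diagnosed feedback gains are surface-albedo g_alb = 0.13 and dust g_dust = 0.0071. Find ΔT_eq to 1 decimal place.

2.9 °C

Total gain g = 0.13 + 0.0071 = 0.1371.
Amplification A = 1/(1 − 0.1371) = 1.159.
ΔT = 2.52 × 1.159 = 2.9 °C.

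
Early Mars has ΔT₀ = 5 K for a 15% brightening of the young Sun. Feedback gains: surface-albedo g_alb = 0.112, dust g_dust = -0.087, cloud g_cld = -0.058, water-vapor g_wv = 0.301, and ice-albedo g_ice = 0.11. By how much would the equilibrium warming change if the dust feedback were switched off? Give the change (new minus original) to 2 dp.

Original: g = 0.378, ΔT = 5/(1−0.378) = 8.0386 K.
Without dust: g' = 0.465, ΔT' = 5/(1−0.465) = 9.3458 K.
Change = 9.3458 − 8.0386 = 1.31 K.

1.31 K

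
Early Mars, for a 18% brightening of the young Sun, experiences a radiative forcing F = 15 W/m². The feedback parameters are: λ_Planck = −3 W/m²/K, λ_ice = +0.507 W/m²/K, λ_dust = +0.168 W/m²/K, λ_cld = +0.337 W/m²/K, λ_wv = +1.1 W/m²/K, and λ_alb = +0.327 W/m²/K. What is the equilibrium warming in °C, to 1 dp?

Net feedback parameter λ = (−3) + (+0.507) + (+0.168) + (+0.337) + (+1.1) + (+0.327) = -0.561 W/m²/K.
ΔT = −F/λ = −15/(-0.561) = 26.7 °C.

26.7 °C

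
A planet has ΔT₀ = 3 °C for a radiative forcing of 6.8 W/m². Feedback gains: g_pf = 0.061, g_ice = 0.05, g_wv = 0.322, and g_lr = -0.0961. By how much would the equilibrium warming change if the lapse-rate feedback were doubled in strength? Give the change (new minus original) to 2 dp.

-0.57 °C

Original: g = 0.3369, ΔT = 3/(1−0.3369) = 4.5242 °C.
With doubled lapse-rate: g' = 0.2408, ΔT' = 3/(1−0.2408) = 3.9515 °C.
Change = 3.9515 − 4.5242 = -0.57 °C.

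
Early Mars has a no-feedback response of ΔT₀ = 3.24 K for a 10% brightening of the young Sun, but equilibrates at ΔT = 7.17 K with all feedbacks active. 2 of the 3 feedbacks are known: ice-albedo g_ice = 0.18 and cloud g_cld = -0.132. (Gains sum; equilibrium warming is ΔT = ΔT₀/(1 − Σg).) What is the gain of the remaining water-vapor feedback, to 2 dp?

0.50

Amplification A = ΔT/ΔT₀ = 7.17/3.24 = 2.213.
Total gain g = 1 − 1/A = 1 − 1/2.213 = 0.5481.
Known gains sum to 0.18 − 0.132 = 0.048.
g_wv = 0.5481 − 0.048 = 0.50.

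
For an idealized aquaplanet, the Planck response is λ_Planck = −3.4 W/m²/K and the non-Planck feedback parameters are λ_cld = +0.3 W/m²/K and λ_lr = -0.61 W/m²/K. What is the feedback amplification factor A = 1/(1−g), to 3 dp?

Convert to gains: g_cld = 0.3/3.4 = 0.08824; g_lr = -0.61/3.4 = -0.1794.
Total gain g = -0.09116.
A = 1/(1 + 0.09116) = 0.916.

0.916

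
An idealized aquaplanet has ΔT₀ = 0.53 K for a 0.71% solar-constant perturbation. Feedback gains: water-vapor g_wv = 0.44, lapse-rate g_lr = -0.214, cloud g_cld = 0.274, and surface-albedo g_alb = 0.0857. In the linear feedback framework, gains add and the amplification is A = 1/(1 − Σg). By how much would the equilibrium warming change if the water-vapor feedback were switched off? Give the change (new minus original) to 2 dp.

Original: g = 0.5857, ΔT = 0.53/(1−0.5857) = 1.2793 K.
Without water-vapor: g' = 0.1457, ΔT' = 0.53/(1−0.1457) = 0.6204 K.
Change = 0.6204 − 1.2793 = -0.66 K.

-0.66 K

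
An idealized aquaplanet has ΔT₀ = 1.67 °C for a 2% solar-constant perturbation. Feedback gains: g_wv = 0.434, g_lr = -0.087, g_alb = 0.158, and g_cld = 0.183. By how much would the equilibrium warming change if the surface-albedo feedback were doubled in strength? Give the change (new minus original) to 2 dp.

Original: g = 0.688, ΔT = 1.67/(1−0.688) = 5.3526 °C.
With doubled surface-albedo: g' = 0.846, ΔT' = 1.67/(1−0.846) = 10.8442 °C.
Change = 10.8442 − 5.3526 = 5.49 °C.

5.49 °C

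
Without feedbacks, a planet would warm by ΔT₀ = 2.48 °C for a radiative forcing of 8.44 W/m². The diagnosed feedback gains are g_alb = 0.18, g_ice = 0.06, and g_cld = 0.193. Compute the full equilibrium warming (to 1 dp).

Total gain g = 0.18 + 0.06 + 0.193 = 0.433.
Amplification A = 1/(1 − 0.433) = 1.764.
ΔT = 2.48 × 1.764 = 4.4 °C.

4.4 °C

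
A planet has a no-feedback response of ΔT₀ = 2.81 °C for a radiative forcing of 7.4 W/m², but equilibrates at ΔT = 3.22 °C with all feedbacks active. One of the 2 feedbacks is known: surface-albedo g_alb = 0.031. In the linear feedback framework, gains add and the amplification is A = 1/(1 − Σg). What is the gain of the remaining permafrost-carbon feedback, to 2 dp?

Amplification A = ΔT/ΔT₀ = 3.22/2.81 = 1.146.
Total gain g = 1 − 1/A = 1 − 1/1.146 = 0.1274.
The known gain is 0.031.
g_pf = 0.1274 − 0.031 = 0.10.

0.10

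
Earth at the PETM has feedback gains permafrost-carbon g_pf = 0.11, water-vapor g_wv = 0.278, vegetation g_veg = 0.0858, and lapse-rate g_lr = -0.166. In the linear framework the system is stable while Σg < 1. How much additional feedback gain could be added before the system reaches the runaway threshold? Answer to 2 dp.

Current total gain = 0.11 + 0.278 + 0.0858 − 0.166 = 0.3078.
Margin to runaway = 1 − 0.3078 = 0.69.

0.69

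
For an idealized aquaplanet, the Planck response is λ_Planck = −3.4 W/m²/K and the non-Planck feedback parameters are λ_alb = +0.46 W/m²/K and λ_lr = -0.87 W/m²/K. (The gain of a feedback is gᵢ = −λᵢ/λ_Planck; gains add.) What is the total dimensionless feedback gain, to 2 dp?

Convert to gains: g_alb = 0.46/3.4 = 0.1353; g_lr = -0.87/3.4 = -0.2559.
Total gain g = -0.1206.

-0.12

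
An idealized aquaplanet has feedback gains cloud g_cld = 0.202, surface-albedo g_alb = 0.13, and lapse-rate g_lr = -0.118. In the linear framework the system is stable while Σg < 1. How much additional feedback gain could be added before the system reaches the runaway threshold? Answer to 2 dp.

Current total gain = 0.202 + 0.13 − 0.118 = 0.214.
Margin to runaway = 1 − 0.214 = 0.79.

0.79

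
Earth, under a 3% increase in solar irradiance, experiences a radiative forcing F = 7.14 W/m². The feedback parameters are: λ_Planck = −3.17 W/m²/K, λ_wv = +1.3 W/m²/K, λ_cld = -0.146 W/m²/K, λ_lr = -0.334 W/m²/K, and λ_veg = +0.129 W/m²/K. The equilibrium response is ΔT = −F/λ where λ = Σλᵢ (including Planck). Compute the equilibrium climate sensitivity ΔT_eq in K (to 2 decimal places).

Net feedback parameter λ = (−3.17) + (+1.3) + (-0.146) + (-0.334) + (+0.129) = -2.221 W/m²/K.
ΔT = −F/λ = −7.14/(-2.221) = 3.21 K.

3.21 K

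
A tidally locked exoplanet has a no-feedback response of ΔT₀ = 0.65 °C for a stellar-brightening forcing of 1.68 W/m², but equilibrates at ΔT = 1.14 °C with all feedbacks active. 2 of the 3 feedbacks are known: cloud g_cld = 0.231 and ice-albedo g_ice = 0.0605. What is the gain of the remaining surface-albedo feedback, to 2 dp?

0.14

Amplification A = ΔT/ΔT₀ = 1.14/0.65 = 1.754.
Total gain g = 1 − 1/A = 1 − 1/1.754 = 0.4299.
Known gains sum to 0.231 + 0.0605 = 0.2915.
g_alb = 0.4299 − 0.2915 = 0.14.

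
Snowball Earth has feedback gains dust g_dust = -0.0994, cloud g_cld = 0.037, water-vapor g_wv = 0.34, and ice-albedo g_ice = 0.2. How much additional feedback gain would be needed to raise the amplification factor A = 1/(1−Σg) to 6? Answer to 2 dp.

0.36

Current total gain = 0.4776.
Target gain for A = 6: g* = 1 − 1/6 = 0.8333.
Additional gain needed = 0.8333 − 0.4776 = 0.36.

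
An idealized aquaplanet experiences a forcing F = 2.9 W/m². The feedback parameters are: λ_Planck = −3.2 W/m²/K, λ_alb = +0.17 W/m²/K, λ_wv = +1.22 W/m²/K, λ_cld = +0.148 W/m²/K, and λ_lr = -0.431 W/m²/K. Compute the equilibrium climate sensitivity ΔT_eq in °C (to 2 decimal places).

1.39 °C

Net feedback parameter λ = (−3.2) + (+0.17) + (+1.22) + (+0.148) + (-0.431) = -2.093 W/m²/K.
ΔT = −F/λ = −2.9/(-2.093) = 1.39 °C.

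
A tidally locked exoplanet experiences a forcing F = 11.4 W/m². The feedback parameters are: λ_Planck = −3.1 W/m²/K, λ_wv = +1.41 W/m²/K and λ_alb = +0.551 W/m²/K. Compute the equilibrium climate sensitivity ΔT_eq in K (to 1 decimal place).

10.0 K

Net feedback parameter λ = (−3.1) + (+1.41) + (+0.551) = -1.139 W/m²/K.
ΔT = −F/λ = −11.4/(-1.139) = 10.0 K.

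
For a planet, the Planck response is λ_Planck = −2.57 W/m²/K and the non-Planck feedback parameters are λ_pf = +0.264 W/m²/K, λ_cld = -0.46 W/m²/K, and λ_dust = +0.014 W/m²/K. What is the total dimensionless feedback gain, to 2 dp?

Convert to gains: g_pf = 0.264/2.57 = 0.1027; g_cld = -0.46/2.57 = -0.179; g_dust = 0.014/2.57 = 0.005447.
Total gain g = -0.070853.

-0.07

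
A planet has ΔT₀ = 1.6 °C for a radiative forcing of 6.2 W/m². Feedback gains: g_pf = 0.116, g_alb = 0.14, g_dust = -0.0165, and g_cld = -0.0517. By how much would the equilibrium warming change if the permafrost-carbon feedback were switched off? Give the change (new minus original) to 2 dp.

Original: g = 0.1878, ΔT = 1.6/(1−0.1878) = 1.9700 °C.
Without permafrost-carbon: g' = 0.0718, ΔT' = 1.6/(1−0.0718) = 1.7238 °C.
Change = 1.7238 − 1.9700 = -0.25 °C.

-0.25 °C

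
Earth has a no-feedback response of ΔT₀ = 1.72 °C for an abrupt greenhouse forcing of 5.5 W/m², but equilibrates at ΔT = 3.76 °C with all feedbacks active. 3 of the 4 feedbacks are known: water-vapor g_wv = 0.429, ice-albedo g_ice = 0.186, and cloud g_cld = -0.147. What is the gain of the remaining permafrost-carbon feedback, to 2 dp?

0.07

Amplification A = ΔT/ΔT₀ = 3.76/1.72 = 2.186.
Total gain g = 1 − 1/A = 1 − 1/2.186 = 0.5425.
Known gains sum to 0.429 + 0.186 − 0.147 = 0.468.
g_pf = 0.5425 − 0.468 = 0.07.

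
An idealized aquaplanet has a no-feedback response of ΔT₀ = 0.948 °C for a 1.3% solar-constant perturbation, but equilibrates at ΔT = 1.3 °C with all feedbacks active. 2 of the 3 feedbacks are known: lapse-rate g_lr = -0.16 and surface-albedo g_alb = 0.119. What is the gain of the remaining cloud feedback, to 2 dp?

0.31

Amplification A = ΔT/ΔT₀ = 1.3/0.948 = 1.371.
Total gain g = 1 − 1/A = 1 − 1/1.371 = 0.2706.
Known gains sum to -0.16 + 0.119 = -0.041.
g_cld = 0.2706 + 0.041 = 0.31.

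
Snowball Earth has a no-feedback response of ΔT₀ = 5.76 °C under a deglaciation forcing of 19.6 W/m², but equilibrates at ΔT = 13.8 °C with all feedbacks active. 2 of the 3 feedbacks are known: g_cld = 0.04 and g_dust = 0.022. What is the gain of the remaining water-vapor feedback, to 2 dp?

Amplification A = ΔT/ΔT₀ = 13.8/5.76 = 2.396.
Total gain g = 1 − 1/A = 1 − 1/2.396 = 0.5826.
Known gains sum to 0.04 + 0.022 = 0.062.
g_wv = 0.5826 − 0.062 = 0.52.

0.52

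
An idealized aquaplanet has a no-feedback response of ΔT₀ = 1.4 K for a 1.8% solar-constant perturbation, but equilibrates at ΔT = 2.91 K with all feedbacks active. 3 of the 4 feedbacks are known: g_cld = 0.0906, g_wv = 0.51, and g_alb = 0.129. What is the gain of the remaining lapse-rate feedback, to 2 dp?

-0.21

Amplification A = ΔT/ΔT₀ = 2.91/1.4 = 2.079.
Total gain g = 1 − 1/A = 1 − 1/2.079 = 0.519.
Known gains sum to 0.0906 + 0.51 + 0.129 = 0.7296.
g_lr = 0.519 − 0.7296 = -0.21.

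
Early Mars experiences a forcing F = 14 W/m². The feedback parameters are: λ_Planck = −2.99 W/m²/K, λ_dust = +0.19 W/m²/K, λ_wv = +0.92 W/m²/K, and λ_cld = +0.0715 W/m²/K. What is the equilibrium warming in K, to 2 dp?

7.74 K

Net feedback parameter λ = (−2.99) + (+0.19) + (+0.92) + (+0.0715) = -1.8085 W/m²/K.
ΔT = −F/λ = −14/(-1.8085) = 7.74 K.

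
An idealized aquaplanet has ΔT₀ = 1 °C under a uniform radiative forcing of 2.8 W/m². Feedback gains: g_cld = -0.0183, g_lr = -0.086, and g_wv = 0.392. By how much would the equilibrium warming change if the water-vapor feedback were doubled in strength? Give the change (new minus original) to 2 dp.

1.72 °C

Original: g = 0.2877, ΔT = 1/(1−0.2877) = 1.4039 °C.
With doubled water-vapor: g' = 0.6797, ΔT' = 1/(1−0.6797) = 3.1221 °C.
Change = 3.1221 − 1.4039 = 1.72 °C.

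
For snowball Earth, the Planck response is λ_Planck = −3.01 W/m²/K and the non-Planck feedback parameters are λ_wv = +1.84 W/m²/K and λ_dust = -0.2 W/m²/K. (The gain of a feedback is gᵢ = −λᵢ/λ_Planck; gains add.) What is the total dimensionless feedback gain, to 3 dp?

0.545

Convert to gains: g_wv = 1.84/3.01 = 0.6113; g_dust = -0.2/3.01 = -0.06645.
Total gain g = 0.54485.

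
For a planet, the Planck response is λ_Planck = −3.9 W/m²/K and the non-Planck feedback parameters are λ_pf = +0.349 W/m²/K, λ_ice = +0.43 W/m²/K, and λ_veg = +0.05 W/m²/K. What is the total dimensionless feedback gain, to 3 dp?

0.213

Convert to gains: g_pf = 0.349/3.9 = 0.08949; g_ice = 0.43/3.9 = 0.1103; g_veg = 0.05/3.9 = 0.01282.
Total gain g = 0.21261.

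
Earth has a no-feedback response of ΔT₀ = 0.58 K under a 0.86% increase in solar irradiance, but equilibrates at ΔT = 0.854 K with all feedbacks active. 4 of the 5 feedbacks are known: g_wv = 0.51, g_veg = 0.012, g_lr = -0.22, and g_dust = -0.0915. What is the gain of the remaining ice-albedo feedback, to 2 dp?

Amplification A = ΔT/ΔT₀ = 0.854/0.58 = 1.472.
Total gain g = 1 − 1/A = 1 − 1/1.472 = 0.3207.
Known gains sum to 0.51 + 0.012 − 0.22 − 0.0915 = 0.2105.
g_ice = 0.3207 − 0.2105 = 0.11.

0.11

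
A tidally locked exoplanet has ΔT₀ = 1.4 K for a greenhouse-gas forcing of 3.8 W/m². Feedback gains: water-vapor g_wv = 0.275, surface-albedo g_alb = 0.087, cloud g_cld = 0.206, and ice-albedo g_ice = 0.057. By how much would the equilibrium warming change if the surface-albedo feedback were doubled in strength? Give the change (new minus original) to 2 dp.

1.13 K

Original: g = 0.625, ΔT = 1.4/(1−0.625) = 3.7333 K.
With doubled surface-albedo: g' = 0.712, ΔT' = 1.4/(1−0.712) = 4.8611 K.
Change = 4.8611 − 3.7333 = 1.13 K.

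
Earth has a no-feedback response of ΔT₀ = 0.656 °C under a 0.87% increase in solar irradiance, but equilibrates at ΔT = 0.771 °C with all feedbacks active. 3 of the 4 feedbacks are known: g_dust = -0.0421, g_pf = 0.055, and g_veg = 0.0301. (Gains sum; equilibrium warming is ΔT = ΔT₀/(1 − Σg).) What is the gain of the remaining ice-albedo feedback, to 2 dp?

Amplification A = ΔT/ΔT₀ = 0.771/0.656 = 1.175.
Total gain g = 1 − 1/A = 1 − 1/1.175 = 0.1489.
Known gains sum to -0.0421 + 0.055 + 0.0301 = 0.043.
g_ice = 0.1489 − 0.043 = 0.11.

0.11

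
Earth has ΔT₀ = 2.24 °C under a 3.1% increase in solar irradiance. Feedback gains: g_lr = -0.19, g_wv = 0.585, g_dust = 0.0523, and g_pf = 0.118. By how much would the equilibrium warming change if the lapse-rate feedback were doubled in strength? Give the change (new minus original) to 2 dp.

Original: g = 0.5653, ΔT = 2.24/(1−0.5653) = 5.1530 °C.
With doubled lapse-rate: g' = 0.3753, ΔT' = 2.24/(1−0.3753) = 3.5857 °C.
Change = 3.5857 − 5.1530 = -1.57 °C.

-1.57 °C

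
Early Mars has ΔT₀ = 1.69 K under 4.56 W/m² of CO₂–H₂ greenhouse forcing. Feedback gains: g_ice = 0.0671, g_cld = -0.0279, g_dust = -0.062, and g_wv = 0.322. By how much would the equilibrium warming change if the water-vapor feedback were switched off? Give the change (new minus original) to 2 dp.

-0.76 K

Original: g = 0.2992, ΔT = 1.69/(1−0.2992) = 2.4115 K.
Without water-vapor: g' = -0.0228, ΔT' = 1.69/(1+0.0228) = 1.6523 K.
Change = 1.6523 − 2.4115 = -0.76 K.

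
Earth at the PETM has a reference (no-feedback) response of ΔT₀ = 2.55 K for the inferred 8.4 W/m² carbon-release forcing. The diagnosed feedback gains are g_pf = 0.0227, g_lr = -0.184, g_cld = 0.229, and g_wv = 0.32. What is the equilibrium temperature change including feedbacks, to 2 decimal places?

Total gain g = 0.0227 − 0.184 + 0.229 + 0.32 = 0.3877.
Amplification A = 1/(1 − 0.3877) = 1.633.
ΔT = 2.55 × 1.633 = 4.16 K.

4.16 K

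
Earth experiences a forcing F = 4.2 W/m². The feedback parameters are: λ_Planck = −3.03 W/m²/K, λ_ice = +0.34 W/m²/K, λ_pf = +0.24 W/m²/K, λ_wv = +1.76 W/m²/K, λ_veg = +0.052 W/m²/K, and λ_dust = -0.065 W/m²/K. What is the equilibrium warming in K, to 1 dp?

6.0 K

Net feedback parameter λ = (−3.03) + (+0.34) + (+0.24) + (+1.76) + (+0.052) + (-0.065) = -0.703 W/m²/K.
ΔT = −F/λ = −4.2/(-0.703) = 6.0 K.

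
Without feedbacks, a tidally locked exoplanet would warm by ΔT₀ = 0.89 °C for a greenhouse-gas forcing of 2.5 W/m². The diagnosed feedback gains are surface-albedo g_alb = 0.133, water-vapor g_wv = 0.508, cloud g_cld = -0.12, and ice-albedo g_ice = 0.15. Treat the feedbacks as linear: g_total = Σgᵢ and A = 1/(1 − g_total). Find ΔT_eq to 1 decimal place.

2.7 °C

Total gain g = 0.133 + 0.508 − 0.12 + 0.15 = 0.671.
Amplification A = 1/(1 − 0.671) = 3.04.
ΔT = 0.89 × 3.04 = 2.7 °C.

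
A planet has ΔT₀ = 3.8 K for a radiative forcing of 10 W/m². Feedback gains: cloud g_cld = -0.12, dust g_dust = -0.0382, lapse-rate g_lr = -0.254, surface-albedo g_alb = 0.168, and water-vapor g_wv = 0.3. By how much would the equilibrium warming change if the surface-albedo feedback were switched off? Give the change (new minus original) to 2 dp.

Original: g = 0.0558, ΔT = 3.8/(1−0.0558) = 4.0246 K.
Without surface-albedo: g' = -0.1122, ΔT' = 3.8/(1+0.1122) = 3.4167 K.
Change = 3.4167 − 4.0246 = -0.61 K.

-0.61 K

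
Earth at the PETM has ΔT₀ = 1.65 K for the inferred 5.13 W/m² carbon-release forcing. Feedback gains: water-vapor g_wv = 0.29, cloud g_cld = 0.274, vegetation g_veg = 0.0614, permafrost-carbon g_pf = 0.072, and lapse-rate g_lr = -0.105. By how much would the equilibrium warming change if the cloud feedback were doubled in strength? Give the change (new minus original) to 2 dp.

Original: g = 0.5924, ΔT = 1.65/(1−0.5924) = 4.0481 K.
With doubled cloud: g' = 0.8664, ΔT' = 1.65/(1−0.8664) = 12.3503 K.
Change = 12.3503 − 4.0481 = 8.30 K.

8.30 K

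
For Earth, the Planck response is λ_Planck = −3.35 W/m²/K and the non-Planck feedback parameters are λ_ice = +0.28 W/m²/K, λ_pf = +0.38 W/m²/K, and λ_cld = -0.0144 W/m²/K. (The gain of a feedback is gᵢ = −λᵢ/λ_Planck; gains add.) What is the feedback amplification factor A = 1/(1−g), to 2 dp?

Convert to gains: g_ice = 0.28/3.35 = 0.08358; g_pf = 0.38/3.35 = 0.1134; g_cld = -0.0144/3.35 = -0.004299.
Total gain g = 0.192681.
A = 1/(1 − 0.192681) = 1.24.

1.24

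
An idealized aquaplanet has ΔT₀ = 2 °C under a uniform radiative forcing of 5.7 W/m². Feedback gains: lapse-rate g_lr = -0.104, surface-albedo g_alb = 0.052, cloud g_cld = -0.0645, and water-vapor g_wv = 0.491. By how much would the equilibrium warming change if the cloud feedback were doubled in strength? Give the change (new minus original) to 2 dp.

-0.30 °C

Original: g = 0.3745, ΔT = 2/(1−0.3745) = 3.1974 °C.
With doubled cloud: g' = 0.31, ΔT' = 2/(1−0.31) = 2.8986 °C.
Change = 2.8986 − 3.1974 = -0.30 °C.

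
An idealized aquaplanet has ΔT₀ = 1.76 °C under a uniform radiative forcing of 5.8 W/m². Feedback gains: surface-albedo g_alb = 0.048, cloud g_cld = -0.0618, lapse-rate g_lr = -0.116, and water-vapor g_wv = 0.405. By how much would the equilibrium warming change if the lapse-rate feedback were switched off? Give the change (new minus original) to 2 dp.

Original: g = 0.2752, ΔT = 1.76/(1−0.2752) = 2.4283 °C.
Without lapse-rate: g' = 0.3912, ΔT' = 1.76/(1−0.3912) = 2.8909 °C.
Change = 2.8909 − 2.4283 = 0.46 °C.

0.46 °C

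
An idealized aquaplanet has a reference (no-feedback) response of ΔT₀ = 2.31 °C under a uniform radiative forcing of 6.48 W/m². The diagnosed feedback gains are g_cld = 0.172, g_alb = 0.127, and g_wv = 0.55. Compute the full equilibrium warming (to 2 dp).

Total gain g = 0.172 + 0.127 + 0.55 = 0.849.
Amplification A = 1/(1 − 0.849) = 6.623.
ΔT = 2.31 × 6.623 = 15.30 °C.

15.30 °C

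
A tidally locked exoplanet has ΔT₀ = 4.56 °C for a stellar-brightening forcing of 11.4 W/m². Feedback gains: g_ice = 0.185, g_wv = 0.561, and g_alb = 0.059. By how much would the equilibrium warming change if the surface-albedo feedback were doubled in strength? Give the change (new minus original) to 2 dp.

10.14 °C

Original: g = 0.805, ΔT = 4.56/(1−0.805) = 23.3846 °C.
With doubled surface-albedo: g' = 0.864, ΔT' = 4.56/(1−0.864) = 33.5294 °C.
Change = 33.5294 − 23.3846 = 10.14 °C.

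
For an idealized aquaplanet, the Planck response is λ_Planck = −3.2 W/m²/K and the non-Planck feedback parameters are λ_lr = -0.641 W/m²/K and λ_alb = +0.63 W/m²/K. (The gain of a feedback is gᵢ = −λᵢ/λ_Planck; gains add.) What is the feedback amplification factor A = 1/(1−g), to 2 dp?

Convert to gains: g_lr = -0.641/3.2 = -0.2003; g_alb = 0.63/3.2 = 0.1969.
Total gain g = -0.0034.
A = 1/(1 + 0.0034) = 1.00.

1.00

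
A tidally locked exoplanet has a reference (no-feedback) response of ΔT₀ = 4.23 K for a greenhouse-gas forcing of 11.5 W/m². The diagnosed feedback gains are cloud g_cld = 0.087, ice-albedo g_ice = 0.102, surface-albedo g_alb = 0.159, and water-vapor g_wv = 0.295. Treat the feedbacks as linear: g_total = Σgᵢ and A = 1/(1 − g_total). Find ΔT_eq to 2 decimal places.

11.85 K

Total gain g = 0.087 + 0.102 + 0.159 + 0.295 = 0.643.
Amplification A = 1/(1 − 0.643) = 2.801.
ΔT = 4.23 × 2.801 = 11.85 K.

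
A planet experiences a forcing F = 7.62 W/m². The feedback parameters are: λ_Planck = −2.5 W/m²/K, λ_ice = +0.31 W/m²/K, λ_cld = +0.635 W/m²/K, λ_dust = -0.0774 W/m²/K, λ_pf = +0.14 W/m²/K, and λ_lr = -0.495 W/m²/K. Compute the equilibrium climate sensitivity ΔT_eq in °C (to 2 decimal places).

Net feedback parameter λ = (−2.5) + (+0.31) + (+0.635) + (-0.0774) + (+0.14) + (-0.495) = -1.9874 W/m²/K.
ΔT = −F/λ = −7.62/(-1.9874) = 3.83 °C.

3.83 °C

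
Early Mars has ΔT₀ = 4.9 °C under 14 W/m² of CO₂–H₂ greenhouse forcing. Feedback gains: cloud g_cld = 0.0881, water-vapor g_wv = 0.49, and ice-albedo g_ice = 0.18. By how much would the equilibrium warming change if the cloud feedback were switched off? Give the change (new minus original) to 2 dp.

-5.41 °C

Original: g = 0.7581, ΔT = 4.9/(1−0.7581) = 20.2563 °C.
Without cloud: g' = 0.67, ΔT' = 4.9/(1−0.67) = 14.8485 °C.
Change = 14.8485 − 20.2563 = -5.41 °C.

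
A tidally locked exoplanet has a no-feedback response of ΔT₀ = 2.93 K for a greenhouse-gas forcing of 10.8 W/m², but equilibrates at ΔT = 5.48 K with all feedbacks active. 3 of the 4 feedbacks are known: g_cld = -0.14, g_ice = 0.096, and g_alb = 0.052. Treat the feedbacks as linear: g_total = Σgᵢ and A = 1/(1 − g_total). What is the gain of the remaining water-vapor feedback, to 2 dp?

0.46

Amplification A = ΔT/ΔT₀ = 5.48/2.93 = 1.87.
Total gain g = 1 − 1/A = 1 − 1/1.87 = 0.4652.
Known gains sum to -0.14 + 0.096 + 0.052 = 0.008.
g_wv = 0.4652 − 0.008 = 0.46.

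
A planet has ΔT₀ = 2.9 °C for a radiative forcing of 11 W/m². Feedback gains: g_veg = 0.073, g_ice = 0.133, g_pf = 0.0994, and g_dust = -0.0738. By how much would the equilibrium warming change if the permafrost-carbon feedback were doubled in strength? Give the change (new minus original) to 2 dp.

0.56 °C

Original: g = 0.2316, ΔT = 2.9/(1−0.2316) = 3.7741 °C.
With doubled permafrost-carbon: g' = 0.331, ΔT' = 2.9/(1−0.331) = 4.3348 °C.
Change = 4.3348 − 3.7741 = 0.56 °C.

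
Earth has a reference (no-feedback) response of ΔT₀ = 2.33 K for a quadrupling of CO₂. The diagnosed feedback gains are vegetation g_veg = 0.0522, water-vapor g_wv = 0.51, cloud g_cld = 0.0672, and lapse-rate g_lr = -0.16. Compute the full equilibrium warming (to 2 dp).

Total gain g = 0.0522 + 0.51 + 0.0672 − 0.16 = 0.4694.
Amplification A = 1/(1 − 0.4694) = 1.885.
ΔT = 2.33 × 1.885 = 4.39 K.

4.39 K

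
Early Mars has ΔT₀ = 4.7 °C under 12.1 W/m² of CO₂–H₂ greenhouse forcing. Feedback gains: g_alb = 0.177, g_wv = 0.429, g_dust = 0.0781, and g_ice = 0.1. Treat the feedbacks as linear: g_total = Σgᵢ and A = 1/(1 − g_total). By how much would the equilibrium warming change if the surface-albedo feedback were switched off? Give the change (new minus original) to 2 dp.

Original: g = 0.7841, ΔT = 4.7/(1−0.7841) = 21.7693 °C.
Without surface-albedo: g' = 0.6071, ΔT' = 4.7/(1−0.6071) = 11.9623 °C.
Change = 11.9623 − 21.7693 = -9.81 °C.

-9.81 °C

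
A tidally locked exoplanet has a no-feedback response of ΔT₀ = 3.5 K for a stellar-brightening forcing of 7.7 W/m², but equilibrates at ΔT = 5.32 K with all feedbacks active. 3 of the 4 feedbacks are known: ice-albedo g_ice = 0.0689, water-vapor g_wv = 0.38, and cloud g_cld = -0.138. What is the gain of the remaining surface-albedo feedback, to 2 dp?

0.03

Amplification A = ΔT/ΔT₀ = 5.32/3.5 = 1.52.
Total gain g = 1 − 1/A = 1 − 1/1.52 = 0.3421.
Known gains sum to 0.0689 + 0.38 − 0.138 = 0.3109.
g_alb = 0.3421 − 0.3109 = 0.03.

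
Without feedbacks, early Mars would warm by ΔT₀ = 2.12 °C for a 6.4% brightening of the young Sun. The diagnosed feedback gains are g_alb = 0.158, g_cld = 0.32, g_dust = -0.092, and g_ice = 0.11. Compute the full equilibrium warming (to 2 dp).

Total gain g = 0.158 + 0.32 − 0.092 + 0.11 = 0.496.
Amplification A = 1/(1 − 0.496) = 1.984.
ΔT = 2.12 × 1.984 = 4.21 °C.

4.21 °C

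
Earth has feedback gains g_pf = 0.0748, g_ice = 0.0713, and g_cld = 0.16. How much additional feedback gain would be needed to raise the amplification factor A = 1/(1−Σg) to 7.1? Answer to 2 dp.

Current total gain = 0.3061.
Target gain for A = 7.1: g* = 1 − 1/7.1 = 0.8592.
Additional gain needed = 0.8592 − 0.3061 = 0.55.

0.55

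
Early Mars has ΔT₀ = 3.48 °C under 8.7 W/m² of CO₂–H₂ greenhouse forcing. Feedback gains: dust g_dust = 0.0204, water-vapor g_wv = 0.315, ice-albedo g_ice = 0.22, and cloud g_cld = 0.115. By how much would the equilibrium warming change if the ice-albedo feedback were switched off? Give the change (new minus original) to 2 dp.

-4.23 °C

Original: g = 0.6704, ΔT = 3.48/(1−0.6704) = 10.5583 °C.
Without ice-albedo: g' = 0.4504, ΔT' = 3.48/(1−0.4504) = 6.3319 °C.
Change = 6.3319 − 10.5583 = -4.23 °C.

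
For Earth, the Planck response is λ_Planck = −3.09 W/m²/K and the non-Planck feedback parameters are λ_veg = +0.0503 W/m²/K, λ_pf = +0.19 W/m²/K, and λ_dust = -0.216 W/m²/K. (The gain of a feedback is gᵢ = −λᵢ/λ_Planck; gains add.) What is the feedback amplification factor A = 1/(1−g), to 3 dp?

Convert to gains: g_veg = 0.0503/3.09 = 0.01628; g_pf = 0.19/3.09 = 0.06149; g_dust = -0.216/3.09 = -0.0699.
Total gain g = 0.00787.
A = 1/(1 − 0.00787) = 1.008.

1.008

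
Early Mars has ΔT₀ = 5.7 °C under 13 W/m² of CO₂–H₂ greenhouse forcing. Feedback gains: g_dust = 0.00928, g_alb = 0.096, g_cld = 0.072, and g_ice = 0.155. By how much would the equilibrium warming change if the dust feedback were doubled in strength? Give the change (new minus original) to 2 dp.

0.12 °C

Original: g = 0.33228, ΔT = 5.7/(1−0.33228) = 8.5365 °C.
With doubled dust: g' = 0.34156, ΔT' = 5.7/(1−0.34156) = 8.6568 °C.
Change = 8.6568 − 8.5365 = 0.12 °C.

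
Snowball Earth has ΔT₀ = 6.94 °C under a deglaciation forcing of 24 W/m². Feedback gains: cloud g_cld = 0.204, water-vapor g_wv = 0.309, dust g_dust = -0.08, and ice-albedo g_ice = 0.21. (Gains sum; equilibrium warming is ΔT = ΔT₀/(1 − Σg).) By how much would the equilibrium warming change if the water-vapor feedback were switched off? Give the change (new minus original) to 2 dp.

-9.02 °C

Original: g = 0.643, ΔT = 6.94/(1−0.643) = 19.4398 °C.
Without water-vapor: g' = 0.334, ΔT' = 6.94/(1−0.334) = 10.4204 °C.
Change = 10.4204 − 19.4398 = -9.02 °C.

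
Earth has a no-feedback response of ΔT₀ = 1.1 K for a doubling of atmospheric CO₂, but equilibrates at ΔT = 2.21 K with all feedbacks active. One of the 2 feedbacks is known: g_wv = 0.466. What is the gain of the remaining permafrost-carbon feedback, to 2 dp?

Amplification A = ΔT/ΔT₀ = 2.21/1.1 = 2.009.
Total gain g = 1 − 1/A = 1 − 1/2.009 = 0.5022.
The known gain is 0.466.
g_pf = 0.5022 − 0.466 = 0.04.

0.04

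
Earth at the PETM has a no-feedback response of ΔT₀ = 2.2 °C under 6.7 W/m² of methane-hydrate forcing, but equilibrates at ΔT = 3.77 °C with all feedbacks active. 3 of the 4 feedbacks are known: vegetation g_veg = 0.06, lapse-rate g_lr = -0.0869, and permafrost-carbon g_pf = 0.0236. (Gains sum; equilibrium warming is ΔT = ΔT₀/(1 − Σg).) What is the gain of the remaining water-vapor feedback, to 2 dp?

Amplification A = ΔT/ΔT₀ = 3.77/2.2 = 1.714.
Total gain g = 1 − 1/A = 1 − 1/1.714 = 0.4166.
Known gains sum to 0.06 − 0.0869 + 0.0236 = -0.0033.
g_wv = 0.4166 + 0.0033 = 0.42.

0.42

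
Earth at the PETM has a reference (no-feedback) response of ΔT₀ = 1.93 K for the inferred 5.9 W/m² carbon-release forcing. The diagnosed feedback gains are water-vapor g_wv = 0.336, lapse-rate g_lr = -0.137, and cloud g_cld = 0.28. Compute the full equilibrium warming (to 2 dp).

3.70 K

Total gain g = 0.336 − 0.137 + 0.28 = 0.479.
Amplification A = 1/(1 − 0.479) = 1.919.
ΔT = 1.93 × 1.919 = 3.70 K.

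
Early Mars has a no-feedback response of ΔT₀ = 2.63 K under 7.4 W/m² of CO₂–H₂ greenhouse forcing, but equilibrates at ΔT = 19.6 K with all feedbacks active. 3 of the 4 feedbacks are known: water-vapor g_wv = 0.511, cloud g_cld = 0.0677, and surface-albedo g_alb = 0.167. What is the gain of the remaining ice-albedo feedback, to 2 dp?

0.12

Amplification A = ΔT/ΔT₀ = 19.6/2.63 = 7.452.
Total gain g = 1 − 1/A = 1 − 1/7.452 = 0.8658.
Known gains sum to 0.511 + 0.0677 + 0.167 = 0.7457.
g_ice = 0.8658 − 0.7457 = 0.12.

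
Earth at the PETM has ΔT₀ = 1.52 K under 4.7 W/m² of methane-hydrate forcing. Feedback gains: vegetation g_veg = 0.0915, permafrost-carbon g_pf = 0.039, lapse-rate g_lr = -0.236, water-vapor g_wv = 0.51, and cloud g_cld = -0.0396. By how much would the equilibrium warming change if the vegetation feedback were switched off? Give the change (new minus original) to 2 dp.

Original: g = 0.3649, ΔT = 1.52/(1−0.3649) = 2.3933 K.
Without vegetation: g' = 0.2734, ΔT' = 1.52/(1−0.2734) = 2.0919 K.
Change = 2.0919 − 2.3933 = -0.30 K.

-0.30 K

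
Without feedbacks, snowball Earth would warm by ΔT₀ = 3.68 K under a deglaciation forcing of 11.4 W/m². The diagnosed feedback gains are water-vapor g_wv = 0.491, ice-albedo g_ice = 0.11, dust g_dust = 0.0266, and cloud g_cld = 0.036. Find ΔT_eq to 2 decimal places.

Total gain g = 0.491 + 0.11 + 0.0266 + 0.036 = 0.6636.
Amplification A = 1/(1 − 0.6636) = 2.973.
ΔT = 3.68 × 2.973 = 10.94 K.

10.94 K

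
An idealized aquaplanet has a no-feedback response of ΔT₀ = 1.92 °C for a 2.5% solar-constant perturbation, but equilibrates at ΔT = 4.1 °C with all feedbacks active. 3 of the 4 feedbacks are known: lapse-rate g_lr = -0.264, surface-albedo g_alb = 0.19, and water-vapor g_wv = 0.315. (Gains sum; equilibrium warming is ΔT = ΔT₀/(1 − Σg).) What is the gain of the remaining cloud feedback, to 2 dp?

0.29

Amplification A = ΔT/ΔT₀ = 4.1/1.92 = 2.135.
Total gain g = 1 − 1/A = 1 − 1/2.135 = 0.5316.
Known gains sum to -0.264 + 0.19 + 0.315 = 0.241.
g_cld = 0.5316 − 0.241 = 0.29.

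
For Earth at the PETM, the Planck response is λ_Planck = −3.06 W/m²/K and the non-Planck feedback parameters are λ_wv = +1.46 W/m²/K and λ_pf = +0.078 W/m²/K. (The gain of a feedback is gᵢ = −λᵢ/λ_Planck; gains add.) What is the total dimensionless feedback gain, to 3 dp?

0.503

Convert to gains: g_wv = 1.46/3.06 = 0.4771; g_pf = 0.078/3.06 = 0.02549.
Total gain g = 0.50259.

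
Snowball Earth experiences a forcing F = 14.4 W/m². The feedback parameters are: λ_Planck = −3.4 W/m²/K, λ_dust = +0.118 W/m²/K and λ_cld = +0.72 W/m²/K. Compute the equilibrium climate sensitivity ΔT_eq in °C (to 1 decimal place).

Net feedback parameter λ = (−3.4) + (+0.118) + (+0.72) = -2.562 W/m²/K.
ΔT = −F/λ = −14.4/(-2.562) = 5.6 °C.

5.6 °C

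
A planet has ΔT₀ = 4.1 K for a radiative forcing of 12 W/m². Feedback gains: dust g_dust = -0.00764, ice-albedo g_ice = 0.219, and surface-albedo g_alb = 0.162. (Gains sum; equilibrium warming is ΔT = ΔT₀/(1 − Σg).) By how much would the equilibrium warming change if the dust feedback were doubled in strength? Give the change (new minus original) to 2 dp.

-0.08 K

Original: g = 0.37336, ΔT = 4.1/(1−0.37336) = 6.5428 K.
With doubled dust: g' = 0.36572, ΔT' = 4.1/(1−0.36572) = 6.4640 K.
Change = 6.4640 − 6.5428 = -0.08 K.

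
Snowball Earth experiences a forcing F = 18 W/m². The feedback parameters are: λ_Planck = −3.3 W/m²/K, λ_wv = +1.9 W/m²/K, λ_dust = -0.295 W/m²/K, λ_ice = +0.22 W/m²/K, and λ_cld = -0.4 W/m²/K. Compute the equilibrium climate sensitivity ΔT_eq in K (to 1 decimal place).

Net feedback parameter λ = (−3.3) + (+1.9) + (-0.295) + (+0.22) + (-0.4) = -1.875 W/m²/K.
ΔT = −F/λ = −18/(-1.875) = 9.6 K.

9.6 K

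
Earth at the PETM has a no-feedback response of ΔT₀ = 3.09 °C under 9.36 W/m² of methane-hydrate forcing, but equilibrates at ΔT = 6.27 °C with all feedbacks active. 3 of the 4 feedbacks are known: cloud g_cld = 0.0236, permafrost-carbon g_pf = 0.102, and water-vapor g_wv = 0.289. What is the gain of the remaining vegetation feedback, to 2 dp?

Amplification A = ΔT/ΔT₀ = 6.27/3.09 = 2.029.
Total gain g = 1 − 1/A = 1 − 1/2.029 = 0.5071.
Known gains sum to 0.0236 + 0.102 + 0.289 = 0.4146.
g_veg = 0.5071 − 0.4146 = 0.09.

0.09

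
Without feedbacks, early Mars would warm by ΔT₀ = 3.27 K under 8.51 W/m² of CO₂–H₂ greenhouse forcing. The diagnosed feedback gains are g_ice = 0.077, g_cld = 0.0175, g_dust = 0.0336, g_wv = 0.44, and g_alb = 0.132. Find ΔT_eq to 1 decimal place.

10.9 K

Total gain g = 0.077 + 0.0175 + 0.0336 + 0.44 + 0.132 = 0.7001.
Amplification A = 1/(1 − 0.7001) = 3.334.
ΔT = 3.27 × 3.334 = 10.9 K.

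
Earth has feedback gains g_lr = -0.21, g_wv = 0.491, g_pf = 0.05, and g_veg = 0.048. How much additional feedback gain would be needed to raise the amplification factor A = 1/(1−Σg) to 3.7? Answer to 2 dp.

0.35

Current total gain = 0.379.
Target gain for A = 3.7: g* = 1 − 1/3.7 = 0.7297.
Additional gain needed = 0.7297 − 0.379 = 0.35.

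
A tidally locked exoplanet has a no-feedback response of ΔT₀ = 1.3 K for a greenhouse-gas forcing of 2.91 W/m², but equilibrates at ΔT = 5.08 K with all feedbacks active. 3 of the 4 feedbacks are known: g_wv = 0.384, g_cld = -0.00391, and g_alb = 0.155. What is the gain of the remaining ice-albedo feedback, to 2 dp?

0.21

Amplification A = ΔT/ΔT₀ = 5.08/1.3 = 3.908.
Total gain g = 1 − 1/A = 1 − 1/3.908 = 0.7441.
Known gains sum to 0.384 − 0.00391 + 0.155 = 0.53509.
g_ice = 0.7441 − 0.53509 = 0.21.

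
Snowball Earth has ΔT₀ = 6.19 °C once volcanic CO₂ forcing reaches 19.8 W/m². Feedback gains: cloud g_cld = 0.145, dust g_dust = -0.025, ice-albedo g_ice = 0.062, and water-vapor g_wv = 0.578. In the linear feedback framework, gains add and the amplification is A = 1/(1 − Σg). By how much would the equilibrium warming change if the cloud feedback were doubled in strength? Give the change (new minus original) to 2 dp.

39.37 °C

Original: g = 0.76, ΔT = 6.19/(1−0.76) = 25.7917 °C.
With doubled cloud: g' = 0.905, ΔT' = 6.19/(1−0.905) = 65.1579 °C.
Change = 65.1579 − 25.7917 = 39.37 °C.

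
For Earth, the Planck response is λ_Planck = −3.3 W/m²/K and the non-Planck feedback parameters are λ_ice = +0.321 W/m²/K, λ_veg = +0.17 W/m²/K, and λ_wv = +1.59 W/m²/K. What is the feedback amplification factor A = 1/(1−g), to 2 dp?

2.71

Convert to gains: g_ice = 0.321/3.3 = 0.09727; g_veg = 0.17/3.3 = 0.05152; g_wv = 1.59/3.3 = 0.4818.
Total gain g = 0.63059.
A = 1/(1 − 0.63059) = 2.71.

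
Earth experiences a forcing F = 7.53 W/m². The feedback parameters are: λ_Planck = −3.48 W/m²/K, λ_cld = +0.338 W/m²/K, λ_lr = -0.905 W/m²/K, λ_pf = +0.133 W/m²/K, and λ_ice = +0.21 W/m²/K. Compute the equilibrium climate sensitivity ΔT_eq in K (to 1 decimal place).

Net feedback parameter λ = (−3.48) + (+0.338) + (-0.905) + (+0.133) + (+0.21) = -3.704 W/m²/K.
ΔT = −F/λ = −7.53/(-3.704) = 2.0 K.

2.0 K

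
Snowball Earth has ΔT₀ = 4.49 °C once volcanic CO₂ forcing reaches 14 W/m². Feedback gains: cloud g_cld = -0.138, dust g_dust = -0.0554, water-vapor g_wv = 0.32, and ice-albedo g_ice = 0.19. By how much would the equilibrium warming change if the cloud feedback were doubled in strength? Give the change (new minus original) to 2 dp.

Original: g = 0.3166, ΔT = 4.49/(1−0.3166) = 6.5701 °C.
With doubled cloud: g' = 0.1786, ΔT' = 4.49/(1−0.1786) = 5.4663 °C.
Change = 5.4663 − 6.5701 = -1.10 °C.

-1.10 °C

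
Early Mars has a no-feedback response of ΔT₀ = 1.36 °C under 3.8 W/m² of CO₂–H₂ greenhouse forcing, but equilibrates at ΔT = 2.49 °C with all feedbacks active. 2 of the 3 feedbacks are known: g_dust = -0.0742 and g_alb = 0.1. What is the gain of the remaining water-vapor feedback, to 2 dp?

0.43

Amplification A = ΔT/ΔT₀ = 2.49/1.36 = 1.831.
Total gain g = 1 − 1/A = 1 − 1/1.831 = 0.4539.
Known gains sum to -0.0742 + 0.1 = 0.0258.
g_wv = 0.4539 − 0.0258 = 0.43.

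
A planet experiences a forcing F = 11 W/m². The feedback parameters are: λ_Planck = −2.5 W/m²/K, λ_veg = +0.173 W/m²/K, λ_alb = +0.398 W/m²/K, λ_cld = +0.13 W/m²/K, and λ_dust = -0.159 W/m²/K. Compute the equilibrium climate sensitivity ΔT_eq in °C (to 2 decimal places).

Net feedback parameter λ = (−2.5) + (+0.173) + (+0.398) + (+0.13) + (-0.159) = -1.958 W/m²/K.
ΔT = −F/λ = −11/(-1.958) = 5.62 °C.

5.62 °C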